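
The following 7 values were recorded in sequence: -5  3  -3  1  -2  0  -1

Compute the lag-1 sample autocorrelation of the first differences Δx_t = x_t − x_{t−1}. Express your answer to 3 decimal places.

First differences Δx: 8, -6, 4, -3, 2, -1
Mean of differences = 0.6667
Numerator Σ(Δx_t−Δx̄)(Δx_{t+1}−Δx̄) = -90.4444
Denominator Σ(Δx_t−Δx̄)² = 127.3333
r_1(Δx) = -90.4444 / 127.3333 = -0.710

-0.710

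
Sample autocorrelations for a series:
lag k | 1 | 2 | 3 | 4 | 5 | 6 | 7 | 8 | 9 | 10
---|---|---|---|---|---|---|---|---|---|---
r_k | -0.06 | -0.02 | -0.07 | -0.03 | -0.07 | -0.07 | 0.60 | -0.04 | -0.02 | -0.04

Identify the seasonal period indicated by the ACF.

7

The largest autocorrelation is r_7 = 0.60; the remaining lags stay at or below -0.02.
The dominant spike at lag 7 indicates a seasonal period of 7.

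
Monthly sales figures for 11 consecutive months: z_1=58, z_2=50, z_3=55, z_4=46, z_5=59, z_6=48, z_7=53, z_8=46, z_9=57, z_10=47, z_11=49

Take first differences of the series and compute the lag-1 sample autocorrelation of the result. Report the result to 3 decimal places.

First differences Δz: -8, 5, -9, 13, -11, 5, -7, 11, -10, 2
Mean of differences = -0.9000
Numerator Σ(Δz_t−Δz̄)(Δz_{t+1}−Δz̄) = -645.5100
Denominator Σ(Δz_t−Δz̄)² = 750.9000
r_1(Δz) = -645.5100 / 750.9000 = -0.860

-0.860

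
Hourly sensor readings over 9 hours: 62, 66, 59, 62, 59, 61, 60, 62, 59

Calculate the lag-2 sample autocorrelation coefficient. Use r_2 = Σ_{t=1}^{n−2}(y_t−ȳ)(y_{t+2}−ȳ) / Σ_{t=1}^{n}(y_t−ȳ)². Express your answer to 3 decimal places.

Mean ȳ = (62 + 66 + 59 + 62 + 59 + 61 + 60 + 62 + 59)/9 = 61.1111
Numerator Σ_{t=1}^{7}(y_t−ȳ)(y_{t+2}−ȳ) = 11.4198
Denominator Σ(y_t−ȳ)² = 40.8889
r_2 = 11.4198 / 40.8889 = 0.279

0.279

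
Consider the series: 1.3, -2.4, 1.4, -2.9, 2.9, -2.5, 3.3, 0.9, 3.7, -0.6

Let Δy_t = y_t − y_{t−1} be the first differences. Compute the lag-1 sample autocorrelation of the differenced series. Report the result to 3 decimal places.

First differences Δy: -3.7, 3.8, -4.3, 5.8, -5.4, 5.8, -2.4, 2.8, -4.3
Mean of differences = -0.2111
Numerator Σ(Δy_t−Δȳ)(Δy_{t+1}−Δȳ) = -149.4168
Denominator Σ(Δy_t−Δȳ)² = 174.7489
r_1(Δy) = -149.4168 / 174.7489 = -0.855

-0.855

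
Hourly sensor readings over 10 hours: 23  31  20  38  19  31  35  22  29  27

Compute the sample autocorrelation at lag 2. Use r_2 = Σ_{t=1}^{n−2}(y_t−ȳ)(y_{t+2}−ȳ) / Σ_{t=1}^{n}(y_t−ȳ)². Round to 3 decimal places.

Mean ȳ = (23 + 31 + 20 + 38 + 19 + 31 + 35 + 22 + 29 + 27)/10 = 27.5000
Numerator Σ_{t=1}^{8}(y_t−ȳ)(y_{t+2}−ȳ) = 102.0000
Denominator Σ(y_t−ȳ)² = 372.5000
r_2 = 102.0000 / 372.5000 = 0.274

0.274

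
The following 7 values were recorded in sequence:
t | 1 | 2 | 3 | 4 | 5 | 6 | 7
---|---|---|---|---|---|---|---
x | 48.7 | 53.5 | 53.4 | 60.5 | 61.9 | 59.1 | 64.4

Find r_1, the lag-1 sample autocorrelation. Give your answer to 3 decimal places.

0.375

Mean x̄ = (48.7 + 53.5 + 53.4 + 60.5 + 61.9 + 59.1 + 64.4)/7 = 57.3571
Deviations from mean: -8.6571, -3.8571, -3.9571, 3.1429, 4.5429, 1.7429, 7.0429
Numerator Σ_{t=1}^{6}(x_t−x̄)(x_{t+1}−x̄) = 70.6882
Denominator Σ(x_t−x̄)² = 188.6371
r_1 = 70.6882 / 188.6371 = 0.375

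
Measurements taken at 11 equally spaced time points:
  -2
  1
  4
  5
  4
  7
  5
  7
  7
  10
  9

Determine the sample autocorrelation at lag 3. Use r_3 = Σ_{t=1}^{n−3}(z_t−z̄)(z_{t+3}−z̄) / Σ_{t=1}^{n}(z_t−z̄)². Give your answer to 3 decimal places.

Mean z̄ = (-2 + 1 + 4 + 5 + 4 + 7 + 5 + 7 + 7 + 10 + 9)/11 = 5.1818
Numerator Σ_{t=1}^{8}(z_t−z̄)(z_{t+3}−z̄) = 11.3554
Denominator Σ(z_t−z̄)² = 119.6364
r_3 = 11.3554 / 119.6364 = 0.095

0.095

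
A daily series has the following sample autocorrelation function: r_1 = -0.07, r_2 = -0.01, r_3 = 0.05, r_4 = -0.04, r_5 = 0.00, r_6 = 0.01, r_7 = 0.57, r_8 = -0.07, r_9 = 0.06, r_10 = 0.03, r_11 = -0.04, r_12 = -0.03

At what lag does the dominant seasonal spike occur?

7

The largest autocorrelation is r_7 = 0.57; the remaining lags stay at or below 0.06.
The dominant spike at lag 7 indicates a seasonal period of 7.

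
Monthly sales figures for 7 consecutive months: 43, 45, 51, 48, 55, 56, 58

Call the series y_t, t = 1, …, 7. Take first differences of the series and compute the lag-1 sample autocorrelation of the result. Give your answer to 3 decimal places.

First differences Δy: 2, 6, -3, 7, 1, 2
Mean of differences = 2.5000
Numerator Σ(Δy_t−Δȳ)(Δy_{t+1}−Δȳ) = -51.7500
Denominator Σ(Δy_t−Δȳ)² = 65.5000
r_1(Δy) = -51.7500 / 65.5000 = -0.790

-0.790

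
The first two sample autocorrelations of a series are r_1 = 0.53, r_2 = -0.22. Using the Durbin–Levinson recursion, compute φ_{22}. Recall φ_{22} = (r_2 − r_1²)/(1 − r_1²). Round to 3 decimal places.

φ_{22} = (r_2 − r_1²) / (1 − r_1²)
r_1² = (0.53)² = 0.2809
Numerator = -0.22 − 0.2809 = -0.5009; denominator = 1 − 0.2809 = 0.7191
φ_{22} = -0.5009 / 0.7191 = -0.697

-0.697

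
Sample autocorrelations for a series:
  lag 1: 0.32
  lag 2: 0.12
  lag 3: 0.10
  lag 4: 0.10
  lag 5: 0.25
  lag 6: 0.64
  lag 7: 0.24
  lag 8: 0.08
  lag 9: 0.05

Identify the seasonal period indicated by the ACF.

The largest autocorrelation is r_6 = 0.64; the remaining lags stay at or below 0.32. The elevated value at lag 1 (0.32), dropping to 0.12 at lag 2, reflects decaying short-term dependence rather than seasonality.
The dominant spike at lag 6 indicates a seasonal period of 6.

6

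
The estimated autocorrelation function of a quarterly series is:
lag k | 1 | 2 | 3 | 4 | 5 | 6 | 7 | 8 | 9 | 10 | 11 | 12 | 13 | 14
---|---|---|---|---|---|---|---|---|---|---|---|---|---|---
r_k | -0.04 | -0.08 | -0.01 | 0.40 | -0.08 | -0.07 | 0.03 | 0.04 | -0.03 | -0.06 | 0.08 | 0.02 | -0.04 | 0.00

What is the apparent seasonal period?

4

The largest autocorrelation is r_4 = 0.40; the remaining lags stay at or below 0.08.
The dominant spike at lag 4 indicates a seasonal period of 4.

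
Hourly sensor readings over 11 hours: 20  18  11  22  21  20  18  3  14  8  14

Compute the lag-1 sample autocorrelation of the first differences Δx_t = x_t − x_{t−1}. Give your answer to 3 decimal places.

-0.529

First differences Δx: -2, -7, 11, -1, -1, -2, -15, 11, -6, 6
Mean of differences = -0.6000
Numerator Σ(Δx_t−Δx̄)(Δx_{t+1}−Δx̄) = -314.3600
Denominator Σ(Δx_t−Δx̄)² = 594.4000
r_1(Δx) = -314.3600 / 594.4000 = -0.529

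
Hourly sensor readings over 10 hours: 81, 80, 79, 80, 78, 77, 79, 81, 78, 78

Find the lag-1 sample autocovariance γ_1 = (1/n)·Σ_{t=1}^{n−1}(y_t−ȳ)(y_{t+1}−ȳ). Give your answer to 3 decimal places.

0.199

Mean ȳ = (81 + 80 + 79 + 80 + 78 + 77 + 79 + 81 + 78 + 78)/10 = 79.1000
Σ_{t=1}^{9}(y_t−ȳ)(y_{t+1}−ȳ) = 1.9900
γ_1 = 1.9900 / 10 = 0.199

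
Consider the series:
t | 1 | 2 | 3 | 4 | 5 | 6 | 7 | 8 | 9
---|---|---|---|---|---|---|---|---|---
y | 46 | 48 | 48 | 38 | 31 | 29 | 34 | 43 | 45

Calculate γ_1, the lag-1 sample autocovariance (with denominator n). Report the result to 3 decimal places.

30.883

Mean ȳ = (46 + 48 + 48 + 38 + 31 + 29 + 34 + 43 + 45)/9 = 40.2222
Σ_{t=1}^{8}(y_t−ȳ)(y_{t+1}−ȳ) = 277.9506
γ_1 = 277.9506 / 9 = 30.883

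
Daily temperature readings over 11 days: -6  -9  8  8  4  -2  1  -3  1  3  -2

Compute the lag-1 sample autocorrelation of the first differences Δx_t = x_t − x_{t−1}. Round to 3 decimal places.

-0.191

First differences Δx: -3, 17, 0, -4, -6, 3, -4, 4, 2, -5
Mean of differences = 0.4000
Numerator Σ(Δx_t−Δx̄)(Δx_{t+1}−Δx̄) = -79.9600
Denominator Σ(Δx_t−Δx̄)² = 418.4000
r_1(Δx) = -79.9600 / 418.4000 = -0.191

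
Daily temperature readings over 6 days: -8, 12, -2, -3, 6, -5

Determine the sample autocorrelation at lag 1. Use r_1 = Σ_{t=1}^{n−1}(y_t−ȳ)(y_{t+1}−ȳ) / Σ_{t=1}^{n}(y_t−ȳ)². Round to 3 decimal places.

Mean ȳ = (-8 + 12 − 2 − 3 + 6 − 5)/6 = 0.0000
Numerator Σ_{t=1}^{5}(y_t−ȳ)(y_{t+1}−ȳ) = -162.0000
Denominator Σ(y_t−ȳ)² = 282.0000
r_1 = -162.0000 / 282.0000 = -0.574

-0.574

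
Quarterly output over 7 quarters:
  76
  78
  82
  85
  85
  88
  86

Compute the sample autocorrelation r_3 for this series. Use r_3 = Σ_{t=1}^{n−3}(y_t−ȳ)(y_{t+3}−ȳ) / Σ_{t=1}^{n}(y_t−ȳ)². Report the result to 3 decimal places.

-0.195

Mean ȳ = (76 + 78 + 82 + 85 + 85 + 88 + 86)/7 = 82.8571
Deviations from mean: -6.8571, -4.8571, -0.8571, 2.1429, 2.1429, 5.1429, 3.1429
Σ(y_t−ȳ)(y_{t+3}−ȳ) = (-14.6939) + (-10.4082) + (-4.4082) + (6.7347) = -22.7755
Denominator Σ(y_t−ȳ)² = 116.8571
r_3 = -22.7755 / 116.8571 = -0.195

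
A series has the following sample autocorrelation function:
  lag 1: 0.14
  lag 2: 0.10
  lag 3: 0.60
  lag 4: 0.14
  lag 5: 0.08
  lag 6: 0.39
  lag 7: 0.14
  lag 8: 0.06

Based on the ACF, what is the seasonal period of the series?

3

The largest autocorrelation is r_3 = 0.60, with a weaker echo at lag 6 (0.39); the remaining lags stay at or below 0.14.
The dominant spike at lag 3 indicates a seasonal period of 3.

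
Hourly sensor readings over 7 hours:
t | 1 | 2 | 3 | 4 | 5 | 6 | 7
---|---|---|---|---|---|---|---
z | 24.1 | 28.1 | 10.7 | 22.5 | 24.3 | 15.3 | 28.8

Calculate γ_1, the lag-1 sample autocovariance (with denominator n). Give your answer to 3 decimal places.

-17.407

Mean z̄ = (24.1 + 28.1 + 10.7 + 22.5 + 24.3 + 15.3 + 28.8)/7 = 21.9714
Deviations: 2.1286, 6.1286, -11.2714, 0.5286, 2.3286, -6.6714, 6.8286
Σ_{t=1}^{6}(z_t−z̄)(z_{t+1}−z̄) = -121.8508
γ_1 = -121.8508 / 7 = -17.407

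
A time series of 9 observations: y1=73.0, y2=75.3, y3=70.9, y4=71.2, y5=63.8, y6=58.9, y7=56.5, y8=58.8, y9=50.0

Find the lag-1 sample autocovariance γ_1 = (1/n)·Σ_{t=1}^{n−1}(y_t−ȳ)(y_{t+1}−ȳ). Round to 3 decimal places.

41.882

Mean ȳ = (73.0 + 75.3 + 70.9 + 71.2 + 63.8 + 58.9 + 56.5 + 58.8 + 50.0)/9 = 64.2667
Σ_{t=1}^{8}(y_t−ȳ)(y_{t+1}−ȳ) = 376.9356
γ_1 = 376.9356 / 9 = 41.882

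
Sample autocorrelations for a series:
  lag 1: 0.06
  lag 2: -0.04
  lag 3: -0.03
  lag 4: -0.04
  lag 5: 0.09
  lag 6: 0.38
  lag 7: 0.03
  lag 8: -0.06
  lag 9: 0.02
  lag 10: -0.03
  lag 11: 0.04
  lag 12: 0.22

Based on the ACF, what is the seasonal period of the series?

The largest autocorrelation is r_6 = 0.38, with a weaker echo at lag 12 (0.22); the remaining lags stay at or below 0.09.
The dominant spike at lag 6 indicates a seasonal period of 6.

6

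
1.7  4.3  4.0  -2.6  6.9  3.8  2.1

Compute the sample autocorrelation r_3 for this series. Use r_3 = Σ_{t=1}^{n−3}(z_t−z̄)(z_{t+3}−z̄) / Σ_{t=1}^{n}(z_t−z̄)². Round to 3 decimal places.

Mean z̄ = (1.7 + 4.3 + 4.0 − 2.6 + 6.9 + 3.8 + 2.1)/7 = 2.8857
Deviations from mean: -1.1857, 1.4143, 1.1143, -5.4857, 4.0143, 0.9143, -0.7857
Σ(z_t−z̄)(z_{t+3}−z̄) = (6.5045) + (5.6773) + (1.0188) + (4.3102) = 17.5108
Denominator Σ(z_t−z̄)² = 52.3086
r_3 = 17.5108 / 52.3086 = 0.335

0.335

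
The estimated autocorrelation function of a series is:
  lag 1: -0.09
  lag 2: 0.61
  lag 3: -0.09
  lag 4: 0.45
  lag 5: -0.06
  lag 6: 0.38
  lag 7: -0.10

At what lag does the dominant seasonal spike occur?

2

The largest autocorrelation is r_2 = 0.61, with weaker echoes at lags 4 (0.45) and 6 (0.38); the remaining lags stay at or below -0.06.
The dominant spike at lag 2 indicates a seasonal period of 2.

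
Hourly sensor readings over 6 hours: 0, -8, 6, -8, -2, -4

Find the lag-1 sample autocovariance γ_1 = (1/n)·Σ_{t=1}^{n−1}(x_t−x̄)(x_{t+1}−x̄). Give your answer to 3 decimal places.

Mean x̄ = (0 − 8 + 6 − 8 − 2 − 4)/6 = -2.6667
Deviations: 2.6667, -5.3333, 8.6667, -5.3333, 0.6667, -1.3333
Σ_{t=1}^{5}(x_t−x̄)(x_{t+1}−x̄) = -111.1111
γ_1 = -111.1111 / 6 = -18.519

-18.519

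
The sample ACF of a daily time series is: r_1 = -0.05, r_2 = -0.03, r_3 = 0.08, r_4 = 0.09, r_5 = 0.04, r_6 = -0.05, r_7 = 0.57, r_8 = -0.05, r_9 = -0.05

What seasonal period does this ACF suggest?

7

The largest autocorrelation is r_7 = 0.57; the remaining lags stay at or below 0.09.
The dominant spike at lag 7 indicates a seasonal period of 7.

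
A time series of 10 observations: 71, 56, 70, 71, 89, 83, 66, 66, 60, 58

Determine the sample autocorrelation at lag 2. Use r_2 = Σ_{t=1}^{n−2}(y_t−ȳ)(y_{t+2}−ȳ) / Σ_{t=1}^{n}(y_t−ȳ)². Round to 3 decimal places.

-0.018

Mean ȳ = (71 + 56 + 70 + 71 + 89 + 83 + 66 + 66 + 60 + 58)/10 = 69.0000
Numerator Σ_{t=1}^{8}(y_t−ȳ)(y_{t+2}−ȳ) = -18.0000
Denominator Σ(y_t−ȳ)² = 994.0000
r_2 = -18.0000 / 994.0000 = -0.018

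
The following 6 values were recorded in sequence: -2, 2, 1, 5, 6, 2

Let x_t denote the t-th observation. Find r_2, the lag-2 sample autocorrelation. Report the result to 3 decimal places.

-0.022

Mean x̄ = (-2 + 2 + 1 + 5 + 6 + 2)/6 = 2.3333
Deviations from mean: -4.3333, -0.3333, -1.3333, 2.6667, 3.6667, -0.3333
Σ(x_t−x̄)(x_{t+2}−x̄) = (5.7778) + (-0.8889) + (-4.8889) + (-0.8889) = -0.8889
Denominator Σ(x_t−x̄)² = 41.3333
r_2 = -0.8889 / 41.3333 = -0.022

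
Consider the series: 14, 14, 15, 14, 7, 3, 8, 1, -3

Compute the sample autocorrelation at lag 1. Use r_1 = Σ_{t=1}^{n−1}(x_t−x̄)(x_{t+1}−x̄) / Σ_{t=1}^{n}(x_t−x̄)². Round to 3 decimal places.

Mean x̄ = (14 + 14 + 15 + 14 + 7 + 3 + 8 + 1 − 3)/9 = 8.1111
Numerator Σ_{t=1}^{8}(x_t−x̄)(x_{t+1}−x̄) = 195.3210
Denominator Σ(x_t−x̄)² = 352.8889
r_1 = 195.3210 / 352.8889 = 0.553

0.553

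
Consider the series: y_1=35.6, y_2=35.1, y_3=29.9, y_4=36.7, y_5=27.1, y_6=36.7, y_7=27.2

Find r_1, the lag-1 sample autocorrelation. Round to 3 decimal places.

-0.671

Mean ȳ = (35.6 + 35.1 + 29.9 + 36.7 + 27.1 + 36.7 + 27.2)/7 = 32.6143
Deviations from mean: 2.9857, 2.4857, -2.7143, 4.0857, -5.5143, 4.0857, -5.4143
Numerator Σ_{t=1}^{6}(y_t−ȳ)(y_{t+1}−ȳ) = -77.5959
Denominator Σ(y_t−ȳ)² = 115.5686
r_1 = -77.5959 / 115.5686 = -0.671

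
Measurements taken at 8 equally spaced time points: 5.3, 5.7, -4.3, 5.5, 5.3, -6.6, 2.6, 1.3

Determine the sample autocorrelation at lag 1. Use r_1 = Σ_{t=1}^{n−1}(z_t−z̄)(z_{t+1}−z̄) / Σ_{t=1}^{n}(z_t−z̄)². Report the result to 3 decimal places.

-0.347

Mean z̄ = (5.3 + 5.7 − 4.3 + 5.5 + 5.3 − 6.6 + 2.6 + 1.3)/8 = 1.8500
Deviations from mean: 3.4500, 3.8500, -6.1500, 3.6500, 3.4500, -8.4500, 0.7500, -0.5500
Numerator Σ_{t=1}^{7}(z_t−z̄)(z_{t+1}−z̄) = -56.1525
Denominator Σ(z_t−z̄)² = 162.0400
r_1 = -56.1525 / 162.0400 = -0.347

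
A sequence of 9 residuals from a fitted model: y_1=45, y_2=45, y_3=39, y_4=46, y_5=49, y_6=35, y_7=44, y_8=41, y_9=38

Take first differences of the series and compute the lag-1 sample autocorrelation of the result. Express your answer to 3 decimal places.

-0.552

First differences Δy: 0, -6, 7, 3, -14, 9, -3, -3
Mean of differences = -0.8750
Numerator Σ(Δy_t−Δȳ)(Δy_{t+1}−Δȳ) = -211.2656
Denominator Σ(Δy_t−Δȳ)² = 382.8750
r_1(Δy) = -211.2656 / 382.8750 = -0.552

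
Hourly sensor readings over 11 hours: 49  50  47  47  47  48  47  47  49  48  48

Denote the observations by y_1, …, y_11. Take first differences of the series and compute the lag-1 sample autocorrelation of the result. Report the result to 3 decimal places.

-0.367

First differences Δy: 1, -3, 0, 0, 1, -1, 0, 2, -1, 0
Mean of differences = -0.1000
Numerator Σ(Δy_t−Δȳ)(Δy_{t+1}−Δȳ) = -6.2100
Denominator Σ(Δy_t−Δȳ)² = 16.9000
r_1(Δy) = -6.2100 / 16.9000 = -0.367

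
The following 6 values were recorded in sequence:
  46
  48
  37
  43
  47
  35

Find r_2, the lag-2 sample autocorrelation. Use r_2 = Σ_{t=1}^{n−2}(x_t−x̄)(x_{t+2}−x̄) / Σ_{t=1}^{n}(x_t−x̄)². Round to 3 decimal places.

Mean x̄ = (46 + 48 + 37 + 43 + 47 + 35)/6 = 42.6667
Σ(x_t−x̄)(x_{t+2}−x̄) = (-18.8889) + (1.7778) + (-24.5556) + (-2.5556) = -44.2222
Denominator Σ(x_t−x̄)² = 149.3333
r_2 = -44.2222 / 149.3333 = -0.296

-0.296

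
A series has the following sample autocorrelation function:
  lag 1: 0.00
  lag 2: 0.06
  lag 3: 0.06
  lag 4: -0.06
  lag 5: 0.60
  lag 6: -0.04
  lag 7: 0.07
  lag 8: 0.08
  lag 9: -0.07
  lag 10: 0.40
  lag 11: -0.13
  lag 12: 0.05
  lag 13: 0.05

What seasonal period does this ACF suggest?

The largest autocorrelation is r_5 = 0.60, with a weaker echo at lag 10 (0.40); the remaining lags stay at or below 0.08.
The dominant spike at lag 5 indicates a seasonal period of 5.

5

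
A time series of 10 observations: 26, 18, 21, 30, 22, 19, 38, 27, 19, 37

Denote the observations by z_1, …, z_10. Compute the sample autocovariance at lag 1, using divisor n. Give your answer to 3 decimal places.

Mean z̄ = (26 + 18 + 21 + 30 + 22 + 19 + 38 + 27 + 19 + 37)/10 = 25.7000
Σ_{t=1}^{9}(z_t−z̄)(z_{t+1}−z̄) = -128.2900
γ_1 = -128.2900 / 10 = -12.829

-12.829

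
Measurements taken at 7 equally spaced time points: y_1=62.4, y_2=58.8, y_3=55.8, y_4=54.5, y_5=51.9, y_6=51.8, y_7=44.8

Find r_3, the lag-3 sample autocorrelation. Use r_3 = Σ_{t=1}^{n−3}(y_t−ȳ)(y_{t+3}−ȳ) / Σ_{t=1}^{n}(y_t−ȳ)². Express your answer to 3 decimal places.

Mean ȳ = (62.4 + 58.8 + 55.8 + 54.5 + 51.9 + 51.8 + 44.8)/7 = 54.2857
Σ(y_t−ȳ)(y_{t+3}−ȳ) = (1.7388) + (-10.7698) + (-3.7641) + (-2.0327) = -14.8278
Denominator Σ(y_t−ȳ)² = 190.4086
r_3 = -14.8278 / 190.4086 = -0.078

-0.078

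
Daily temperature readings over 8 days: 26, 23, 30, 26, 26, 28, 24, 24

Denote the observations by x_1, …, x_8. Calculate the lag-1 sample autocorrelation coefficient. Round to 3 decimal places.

-0.322

Mean x̄ = (26 + 23 + 30 + 26 + 26 + 28 + 24 + 24)/8 = 25.8750
Numerator Σ_{t=1}^{7}(x_t−x̄)(x_{t+1}−x̄) = -11.8906
Denominator Σ(x_t−x̄)² = 36.8750
r_1 = -11.8906 / 36.8750 = -0.322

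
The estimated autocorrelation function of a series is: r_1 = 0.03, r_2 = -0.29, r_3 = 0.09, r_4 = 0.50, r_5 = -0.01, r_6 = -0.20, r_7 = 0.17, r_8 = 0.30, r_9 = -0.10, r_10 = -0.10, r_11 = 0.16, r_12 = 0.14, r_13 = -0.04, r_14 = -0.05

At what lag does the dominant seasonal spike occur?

The largest autocorrelation is r_4 = 0.50, with a weaker echo at lag 8 (0.30); the remaining lags stay at or below 0.17.
The dominant spike at lag 4 indicates a seasonal period of 4.

4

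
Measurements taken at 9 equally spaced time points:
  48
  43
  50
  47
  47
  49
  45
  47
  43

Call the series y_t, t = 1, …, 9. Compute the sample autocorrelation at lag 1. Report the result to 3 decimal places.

-0.428

Mean ȳ = (48 + 43 + 50 + 47 + 47 + 49 + 45 + 47 + 43)/9 = 46.5556
Numerator Σ_{t=1}^{8}(y_t−ȳ)(y_{t+1}−ȳ) = -20.6420
Denominator Σ(y_t−ȳ)² = 48.2222
r_1 = -20.6420 / 48.2222 = -0.428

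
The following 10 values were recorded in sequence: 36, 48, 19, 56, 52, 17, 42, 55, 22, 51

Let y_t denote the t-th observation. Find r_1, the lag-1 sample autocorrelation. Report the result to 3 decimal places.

Mean ȳ = (36 + 48 + 19 + 56 + 52 + 17 + 42 + 55 + 22 + 51)/10 = 39.8000
Numerator Σ_{t=1}^{9}(y_t−ȳ)(y_{t+1}−ȳ) = -1105.8400
Denominator Σ(y_t−ȳ)² = 2123.6000
r_1 = -1105.8400 / 2123.6000 = -0.521

-0.521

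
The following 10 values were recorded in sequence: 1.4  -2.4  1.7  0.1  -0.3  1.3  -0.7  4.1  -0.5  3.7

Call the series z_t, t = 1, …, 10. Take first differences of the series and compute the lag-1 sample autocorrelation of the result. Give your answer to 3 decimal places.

First differences Δz: -3.8, 4.1, -1.6, -0.4, 1.6, -2.0, 4.8, -4.6, 4.2
Mean of differences = 0.2556
Numerator Σ(Δz_t−Δz̄)(Δz_{t+1}−Δz̄) = -76.8909
Denominator Σ(Δz_t−Δz̄)² = 101.7822
r_1(Δz) = -76.8909 / 101.7822 = -0.755

-0.755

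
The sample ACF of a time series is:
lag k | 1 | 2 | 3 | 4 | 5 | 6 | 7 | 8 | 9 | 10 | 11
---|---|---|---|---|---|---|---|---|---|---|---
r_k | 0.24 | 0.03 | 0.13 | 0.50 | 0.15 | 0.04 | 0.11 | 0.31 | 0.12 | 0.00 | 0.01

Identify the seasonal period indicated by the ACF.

4

The largest autocorrelation is r_4 = 0.50, with a weaker echo at lag 8 (0.31); the remaining lags stay at or below 0.24. The elevated value at lag 1 (0.24), dropping to 0.03 at lag 2, reflects decaying short-term dependence rather than seasonality.
The dominant spike at lag 4 indicates a seasonal period of 4.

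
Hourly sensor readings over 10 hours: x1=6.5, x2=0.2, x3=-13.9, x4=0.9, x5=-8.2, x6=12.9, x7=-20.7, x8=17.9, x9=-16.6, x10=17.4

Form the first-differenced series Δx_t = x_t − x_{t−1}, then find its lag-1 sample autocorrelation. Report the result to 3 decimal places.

-0.832

First differences Δx: -6.3, -14.1, 14.8, -9.1, 21.1, -33.6, 38.6, -34.5, 34.0
Mean of differences = 1.2111
Numerator Σ(Δx_t−Δx̄)(Δx_{t+1}−Δx̄) = -4938.2801
Denominator Σ(Δx_t−Δx̄)² = 5937.5289
r_1(Δx) = -4938.2801 / 5937.5289 = -0.832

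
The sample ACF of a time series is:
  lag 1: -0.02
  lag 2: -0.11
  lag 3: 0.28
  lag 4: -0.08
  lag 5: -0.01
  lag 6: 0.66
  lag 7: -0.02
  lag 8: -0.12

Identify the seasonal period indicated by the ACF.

The largest autocorrelation is r_6 = 0.66; the remaining lags stay at or below 0.28.
The dominant spike at lag 6 indicates a seasonal period of 6.

6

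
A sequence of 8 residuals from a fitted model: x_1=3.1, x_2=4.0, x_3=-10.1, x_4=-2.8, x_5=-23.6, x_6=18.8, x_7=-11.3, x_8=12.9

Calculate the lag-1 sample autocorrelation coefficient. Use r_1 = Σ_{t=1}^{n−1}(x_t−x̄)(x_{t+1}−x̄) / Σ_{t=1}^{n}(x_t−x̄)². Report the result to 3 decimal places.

-0.575

Mean x̄ = (3.1 + 4.0 − 10.1 − 2.8 − 23.6 + 18.8 − 11.3 + 12.9)/8 = -1.1250
Σ(x_t−x̄)(x_{t+1}−x̄) = (21.6531) + (-45.9969) + (15.0331) + (37.6456) + (-447.8144) + (-202.7369) + (-142.7044) = -764.9206
Denominator Σ(x_t−x̄)² = 1329.8350
r_1 = -764.9206 / 1329.8350 = -0.575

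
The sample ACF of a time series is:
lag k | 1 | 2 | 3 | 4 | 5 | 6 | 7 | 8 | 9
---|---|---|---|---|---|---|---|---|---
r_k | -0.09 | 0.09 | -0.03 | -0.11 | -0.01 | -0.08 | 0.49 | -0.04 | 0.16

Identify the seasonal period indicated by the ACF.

7

The largest autocorrelation is r_7 = 0.49; the remaining lags stay at or below 0.16.
The dominant spike at lag 7 indicates a seasonal period of 7.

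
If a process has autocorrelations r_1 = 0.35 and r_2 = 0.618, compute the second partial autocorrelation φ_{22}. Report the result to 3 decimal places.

φ_{22} = (r_2 − r_1²) / (1 − r_1²)
r_1² = (0.35)² = 0.1225
Numerator = 0.618 − 0.1225 = 0.4955; denominator = 1 − 0.1225 = 0.8775
φ_{22} = 0.4955 / 0.8775 = 0.565

0.565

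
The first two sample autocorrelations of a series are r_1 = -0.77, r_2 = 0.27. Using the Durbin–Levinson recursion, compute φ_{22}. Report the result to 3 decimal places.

-0.793

φ_{22} = (r_2 − r_1²) / (1 − r_1²)
r_1² = (-0.77)² = 0.5929
Numerator = 0.27 − 0.5929 = -0.3229; denominator = 1 − 0.5929 = 0.4071
φ_{22} = -0.3229 / 0.4071 = -0.793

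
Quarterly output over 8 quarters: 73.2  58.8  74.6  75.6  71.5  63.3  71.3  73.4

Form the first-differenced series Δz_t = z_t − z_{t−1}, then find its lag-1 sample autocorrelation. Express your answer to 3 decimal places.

First differences Δz: -14.4, 15.8, 1.0, -4.1, -8.2, 8.0, 2.1
Mean of differences = 0.0286
Numerator Σ(Δz_t−Δz̄)(Δz_{t+1}−Δz̄) = -231.3580
Denominator Σ(Δz_t−Δz̄)² = 610.4543
r_1(Δz) = -231.3580 / 610.4543 = -0.379

-0.379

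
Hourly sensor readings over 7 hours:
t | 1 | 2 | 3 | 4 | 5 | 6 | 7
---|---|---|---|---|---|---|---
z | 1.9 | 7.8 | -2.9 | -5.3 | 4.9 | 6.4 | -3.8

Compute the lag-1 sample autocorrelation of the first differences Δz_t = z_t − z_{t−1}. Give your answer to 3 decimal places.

First differences Δz: 5.9, -10.7, -2.4, 10.2, 1.5, -10.2
Mean of differences = -0.9500
Numerator Σ(Δz_t−Δz̄)(Δz_{t+1}−Δz̄) = -64.1625
Denominator Σ(Δz_t−Δz̄)² = 359.9750
r_1(Δz) = -64.1625 / 359.9750 = -0.178

-0.178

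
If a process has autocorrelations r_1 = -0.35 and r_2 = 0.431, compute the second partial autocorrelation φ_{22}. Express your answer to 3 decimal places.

φ_{22} = (r_2 − r_1²) / (1 − r_1²)
r_1² = (-0.35)² = 0.1225
Numerator = 0.431 − 0.1225 = 0.3085; denominator = 1 − 0.1225 = 0.8775
φ_{22} = 0.3085 / 0.8775 = 0.352

0.352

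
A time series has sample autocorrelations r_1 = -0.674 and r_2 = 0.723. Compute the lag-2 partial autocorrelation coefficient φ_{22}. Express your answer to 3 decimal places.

φ_{22} = (r_2 − r_1²) / (1 − r_1²)
r_1² = (-0.674)² = 0.454276
Numerator = 0.723 − 0.4543 = 0.2687; denominator = 1 − 0.4543 = 0.5457
φ_{22} = 0.2687 / 0.5457 = 0.492

0.492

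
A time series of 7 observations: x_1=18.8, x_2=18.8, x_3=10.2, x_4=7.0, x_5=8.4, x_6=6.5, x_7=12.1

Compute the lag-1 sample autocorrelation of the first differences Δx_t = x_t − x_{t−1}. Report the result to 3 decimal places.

First differences Δx: 0.0, -8.6, -3.2, 1.4, -1.9, 5.6
Mean of differences = -1.1167
Numerator Σ(Δx_t−Δx̄)(Δx_{t+1}−Δx̄) = -5.2419
Denominator Σ(Δx_t−Δx̄)² = 113.6483
r_1(Δx) = -5.2419 / 113.6483 = -0.046

-0.046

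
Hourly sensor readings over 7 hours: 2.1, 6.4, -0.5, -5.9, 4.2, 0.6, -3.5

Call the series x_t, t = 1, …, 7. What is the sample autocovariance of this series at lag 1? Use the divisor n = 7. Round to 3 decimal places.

-1.962

Mean x̄ = (2.1 + 6.4 − 0.5 − 5.9 + 4.2 + 0.6 − 3.5)/7 = 0.4857
Σ_{t=1}^{6}(x_t−x̄)(x_{t+1}−x̄) = -13.7373
γ_1 = -13.7373 / 7 = -1.962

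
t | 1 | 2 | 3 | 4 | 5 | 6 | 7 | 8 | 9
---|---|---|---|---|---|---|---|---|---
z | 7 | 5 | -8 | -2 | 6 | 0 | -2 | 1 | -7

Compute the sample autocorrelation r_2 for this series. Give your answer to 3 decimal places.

Mean z̄ = (7 + 5 − 8 − 2 + 6 + 0 − 2 + 1 − 7)/9 = 0.0000
Σ(z_t−z̄)(z_{t+2}−z̄) = (-56.0000) + (-10.0000) + (-48.0000) + (0.0000) + (-12.0000) + (0.0000) + (14.0000) = -112.0000
Denominator Σ(z_t−z̄)² = 232.0000
r_2 = -112.0000 / 232.0000 = -0.483

-0.483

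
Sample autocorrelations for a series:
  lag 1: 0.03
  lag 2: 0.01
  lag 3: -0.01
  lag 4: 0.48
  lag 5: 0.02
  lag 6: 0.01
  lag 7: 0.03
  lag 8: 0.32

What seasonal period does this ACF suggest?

4

The largest autocorrelation is r_4 = 0.48, with a weaker echo at lag 8 (0.32); the remaining lags stay at or below 0.03.
The dominant spike at lag 4 indicates a seasonal period of 4.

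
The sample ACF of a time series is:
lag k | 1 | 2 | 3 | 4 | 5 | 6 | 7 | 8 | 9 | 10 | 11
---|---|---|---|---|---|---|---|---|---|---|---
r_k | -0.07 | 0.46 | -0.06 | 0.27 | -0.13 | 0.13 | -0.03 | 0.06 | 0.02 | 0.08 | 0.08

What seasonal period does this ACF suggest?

The largest autocorrelation is r_2 = 0.46, with a weaker echo at lag 4 (0.27); the remaining lags stay at or below 0.13.
The dominant spike at lag 2 indicates a seasonal period of 2.

2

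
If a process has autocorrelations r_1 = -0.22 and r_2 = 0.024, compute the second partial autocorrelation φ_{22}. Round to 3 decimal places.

φ_{22} = (r_2 − r_1²) / (1 − r_1²)
r_1² = (-0.22)² = 0.0484
Numerator = 0.024 − 0.0484 = -0.0244; denominator = 1 − 0.0484 = 0.9516
φ_{22} = -0.0244 / 0.9516 = -0.026

-0.026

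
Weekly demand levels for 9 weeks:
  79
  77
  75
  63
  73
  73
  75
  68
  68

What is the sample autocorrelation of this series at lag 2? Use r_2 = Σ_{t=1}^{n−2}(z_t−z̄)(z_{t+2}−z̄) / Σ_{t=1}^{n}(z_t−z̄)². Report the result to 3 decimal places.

Mean z̄ = (79 + 77 + 75 + 63 + 73 + 73 + 75 + 68 + 68)/9 = 72.3333
Numerator Σ_{t=1}^{7}(z_t−z̄)(z_{t+2}−z̄) = -42.8889
Denominator Σ(z_t−z̄)² = 206.0000
r_2 = -42.8889 / 206.0000 = -0.208

-0.208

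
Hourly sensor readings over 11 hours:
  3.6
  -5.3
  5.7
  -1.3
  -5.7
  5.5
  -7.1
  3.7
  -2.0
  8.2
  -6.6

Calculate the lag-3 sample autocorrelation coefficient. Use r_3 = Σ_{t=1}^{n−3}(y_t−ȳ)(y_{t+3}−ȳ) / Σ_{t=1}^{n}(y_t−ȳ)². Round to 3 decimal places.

Mean ȳ = (3.6 − 5.3 + 5.7 − 1.3 − 5.7 + 5.5 − 7.1 + 3.7 − 2.0 + 8.2 − 6.6)/11 = -0.1182
Numerator Σ_{t=1}^{8}(y_t−ȳ)(y_{t+3}−ȳ) = -49.2410
Denominator Σ(y_t−ȳ)² = 316.7164
r_3 = -49.2410 / 316.7164 = -0.155

-0.155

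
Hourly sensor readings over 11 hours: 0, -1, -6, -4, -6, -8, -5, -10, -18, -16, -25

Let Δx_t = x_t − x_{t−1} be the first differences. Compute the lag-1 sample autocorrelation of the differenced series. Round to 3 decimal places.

First differences Δx: -1, -5, 2, -2, -2, 3, -5, -8, 2, -9
Mean of differences = -2.5000
Numerator Σ(Δx_t−Δx̄)(Δx_{t+1}−Δx̄) = -63.7500
Denominator Σ(Δx_t−Δx̄)² = 158.5000
r_1(Δx) = -63.7500 / 158.5000 = -0.402

-0.402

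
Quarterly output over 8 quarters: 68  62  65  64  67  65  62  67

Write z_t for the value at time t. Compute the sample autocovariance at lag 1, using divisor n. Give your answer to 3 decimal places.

Mean z̄ = (68 + 62 + 65 + 64 + 67 + 65 + 62 + 67)/8 = 65.0000
Σ_{t=1}^{7}(z_t−z̄)(z_{t+1}−z̄) = -17.0000
γ_1 = -17.0000 / 8 = -2.125

-2.125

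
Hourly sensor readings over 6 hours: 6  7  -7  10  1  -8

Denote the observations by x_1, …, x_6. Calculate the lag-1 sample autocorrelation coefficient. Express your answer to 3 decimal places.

-0.328

Mean x̄ = (6 + 7 − 7 + 10 + 1 − 8)/6 = 1.5000
Deviations from mean: 4.5000, 5.5000, -8.5000, 8.5000, -0.5000, -9.5000
Σ(x_t−x̄)(x_{t+1}−x̄) = (24.7500) + (-46.7500) + (-72.2500) + (-4.2500) + (4.7500) = -93.7500
Denominator Σ(x_t−x̄)² = 285.5000
r_1 = -93.7500 / 285.5000 = -0.328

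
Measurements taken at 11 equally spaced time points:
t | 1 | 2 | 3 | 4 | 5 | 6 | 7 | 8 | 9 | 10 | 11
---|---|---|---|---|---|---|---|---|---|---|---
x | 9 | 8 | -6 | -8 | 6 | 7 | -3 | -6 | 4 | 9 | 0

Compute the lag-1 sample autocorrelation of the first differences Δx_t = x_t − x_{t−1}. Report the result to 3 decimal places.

0.033

First differences Δx: -1, -14, -2, 14, 1, -10, -3, 10, 5, -9
Mean of differences = -0.9000
Numerator Σ(Δx_t−Δx̄)(Δx_{t+1}−Δx̄) = 23.0900
Denominator Σ(Δx_t−Δx̄)² = 704.9000
r_1(Δx) = 23.0900 / 704.9000 = 0.033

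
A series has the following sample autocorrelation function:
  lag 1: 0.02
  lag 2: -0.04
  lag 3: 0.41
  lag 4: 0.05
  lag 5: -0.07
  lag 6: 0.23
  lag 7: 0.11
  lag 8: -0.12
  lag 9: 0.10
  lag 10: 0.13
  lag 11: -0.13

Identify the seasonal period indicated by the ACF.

The largest autocorrelation is r_3 = 0.41, with a weaker echo at lag 6 (0.23); the remaining lags stay at or below 0.13.
The dominant spike at lag 3 indicates a seasonal period of 3.

3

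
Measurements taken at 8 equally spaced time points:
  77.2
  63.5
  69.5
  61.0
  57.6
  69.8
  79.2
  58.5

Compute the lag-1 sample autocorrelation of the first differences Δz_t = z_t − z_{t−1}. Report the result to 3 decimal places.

-0.207

First differences Δz: -13.7, 6.0, -8.5, -3.4, 12.2, 9.4, -20.7
Mean of differences = -2.6714
Numerator Σ(Δz_t−Δz̄)(Δz_{t+1}−Δz̄) = -190.8751
Denominator Σ(Δz_t−Δz̄)² = 923.2343
r_1(Δz) = -190.8751 / 923.2343 = -0.207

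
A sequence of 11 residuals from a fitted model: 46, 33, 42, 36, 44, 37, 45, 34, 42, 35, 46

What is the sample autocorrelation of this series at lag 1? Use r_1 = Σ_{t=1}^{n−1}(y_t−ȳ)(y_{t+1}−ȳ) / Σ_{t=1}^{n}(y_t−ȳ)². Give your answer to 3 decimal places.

Mean ȳ = (46 + 33 + 42 + 36 + 44 + 37 + 45 + 34 + 42 + 35 + 46)/11 = 40.0000
Numerator Σ_{t=1}^{10}(y_t−ȳ)(y_{t+1}−ȳ) = -189.0000
Denominator Σ(y_t−ȳ)² = 256.0000
r_1 = -189.0000 / 256.0000 = -0.738

-0.738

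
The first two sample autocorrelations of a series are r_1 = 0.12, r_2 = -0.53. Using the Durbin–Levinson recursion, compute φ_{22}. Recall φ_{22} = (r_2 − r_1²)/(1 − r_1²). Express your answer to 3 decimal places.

φ_{22} = (r_2 − r_1²) / (1 − r_1²)
r_1² = (0.12)² = 0.0144
Numerator = -0.53 − 0.0144 = -0.5444; denominator = 1 − 0.0144 = 0.9856
φ_{22} = -0.5444 / 0.9856 = -0.552

-0.552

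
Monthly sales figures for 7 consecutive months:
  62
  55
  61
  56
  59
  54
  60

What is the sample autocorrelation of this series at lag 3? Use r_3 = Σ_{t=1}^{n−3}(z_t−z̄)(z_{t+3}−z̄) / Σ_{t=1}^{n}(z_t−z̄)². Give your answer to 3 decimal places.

Mean z̄ = (62 + 55 + 61 + 56 + 59 + 54 + 60)/7 = 58.1429
Σ(z_t−z̄)(z_{t+3}−z̄) = (-8.2653) + (-2.6939) + (-11.8367) + (-3.9796) = -26.7755
Denominator Σ(z_t−z̄)² = 58.8571
r_3 = -26.7755 / 58.8571 = -0.455

-0.455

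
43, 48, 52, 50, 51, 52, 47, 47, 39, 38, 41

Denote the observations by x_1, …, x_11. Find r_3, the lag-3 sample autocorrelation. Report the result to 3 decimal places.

Mean x̄ = (43 + 48 + 52 + 50 + 51 + 52 + 47 + 47 + 39 + 38 + 41)/11 = 46.1818
Numerator Σ_{t=1}^{8}(x_t−x̄)(x_{t+3}−x̄) = -15.1901
Denominator Σ(x_t−x̄)² = 265.6364
r_3 = -15.1901 / 265.6364 = -0.057

-0.057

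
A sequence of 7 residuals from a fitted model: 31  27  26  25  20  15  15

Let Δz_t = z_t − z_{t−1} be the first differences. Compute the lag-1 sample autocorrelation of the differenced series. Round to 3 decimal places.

-0.162

First differences Δz: -4, -1, -1, -5, -5, 0
Mean of differences = -2.6667
Numerator Σ(Δz_t−Δz̄)(Δz_{t+1}−Δz̄) = -4.1111
Denominator Σ(Δz_t−Δz̄)² = 25.3333
r_1(Δz) = -4.1111 / 25.3333 = -0.162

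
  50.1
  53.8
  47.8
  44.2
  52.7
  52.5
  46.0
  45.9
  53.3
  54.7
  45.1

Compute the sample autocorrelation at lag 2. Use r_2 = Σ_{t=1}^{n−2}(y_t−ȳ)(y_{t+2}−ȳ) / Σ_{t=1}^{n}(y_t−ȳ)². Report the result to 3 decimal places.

Mean ȳ = (50.1 + 53.8 + 47.8 + 44.2 + 52.7 + 52.5 + 46.0 + 45.9 + 53.3 + 54.7 + 45.1)/11 = 49.6455
Numerator Σ_{t=1}^{9}(y_t−ȳ)(y_{t+2}−ȳ) = -115.3360
Denominator Σ(y_t−ȳ)² = 154.8873
r_2 = -115.3360 / 154.8873 = -0.745

-0.745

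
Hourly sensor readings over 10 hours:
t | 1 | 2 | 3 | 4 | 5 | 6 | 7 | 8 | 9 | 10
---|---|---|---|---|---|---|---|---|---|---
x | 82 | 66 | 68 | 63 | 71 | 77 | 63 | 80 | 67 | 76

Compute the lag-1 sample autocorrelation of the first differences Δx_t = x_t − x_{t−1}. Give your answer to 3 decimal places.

-0.622

First differences Δx: -16, 2, -5, 8, 6, -14, 17, -13, 9
Mean of differences = -0.6667
Numerator Σ(Δx_t−Δx̄)(Δx_{t+1}−Δx̄) = -693.7778
Denominator Σ(Δx_t−Δx̄)² = 1116.0000
r_1(Δx) = -693.7778 / 1116.0000 = -0.622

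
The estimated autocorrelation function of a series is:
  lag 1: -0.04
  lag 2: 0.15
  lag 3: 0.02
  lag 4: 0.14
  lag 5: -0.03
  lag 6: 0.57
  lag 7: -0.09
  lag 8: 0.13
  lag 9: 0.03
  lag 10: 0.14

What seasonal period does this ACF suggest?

The largest autocorrelation is r_6 = 0.57; the remaining lags stay at or below 0.15.
The dominant spike at lag 6 indicates a seasonal period of 6.

6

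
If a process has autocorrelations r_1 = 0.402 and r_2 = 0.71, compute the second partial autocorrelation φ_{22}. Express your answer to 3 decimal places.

0.654

φ_{22} = (r_2 − r_1²) / (1 − r_1²)
r_1² = (0.402)² = 0.161604
Numerator = 0.71 − 0.1616 = 0.5484; denominator = 1 − 0.1616 = 0.8384
φ_{22} = 0.5484 / 0.8384 = 0.654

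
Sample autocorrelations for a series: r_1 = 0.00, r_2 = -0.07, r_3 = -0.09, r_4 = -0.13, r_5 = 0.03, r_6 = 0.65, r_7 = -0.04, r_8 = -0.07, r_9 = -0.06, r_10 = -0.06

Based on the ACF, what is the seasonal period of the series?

6

The largest autocorrelation is r_6 = 0.65; the remaining lags stay at or below 0.03.
The dominant spike at lag 6 indicates a seasonal period of 6.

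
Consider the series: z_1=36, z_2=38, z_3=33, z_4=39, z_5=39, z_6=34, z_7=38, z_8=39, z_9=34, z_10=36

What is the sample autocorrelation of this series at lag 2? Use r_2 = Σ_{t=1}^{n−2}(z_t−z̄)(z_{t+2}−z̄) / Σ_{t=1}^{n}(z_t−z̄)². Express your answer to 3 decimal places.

Mean z̄ = (36 + 38 + 33 + 39 + 39 + 34 + 38 + 39 + 34 + 36)/10 = 36.6000
Numerator Σ_{t=1}^{8}(z_t−z̄)(z_{t+2}−z̄) = -17.3200
Denominator Σ(z_t−z̄)² = 48.4000
r_2 = -17.3200 / 48.4000 = -0.358

-0.358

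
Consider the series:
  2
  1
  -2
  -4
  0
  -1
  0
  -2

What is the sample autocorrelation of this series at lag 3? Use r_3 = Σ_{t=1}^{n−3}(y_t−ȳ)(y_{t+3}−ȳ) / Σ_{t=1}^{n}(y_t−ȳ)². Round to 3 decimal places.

Mean ȳ = (2 + 1 − 2 − 4 + 0 − 1 + 0 − 2)/8 = -0.7500
Σ(y_t−ȳ)(y_{t+3}−ȳ) = (-8.9375) + (1.3125) + (0.3125) + (-2.4375) + (-0.9375) = -10.6875
Denominator Σ(y_t−ȳ)² = 25.5000
r_3 = -10.6875 / 25.5000 = -0.419

-0.419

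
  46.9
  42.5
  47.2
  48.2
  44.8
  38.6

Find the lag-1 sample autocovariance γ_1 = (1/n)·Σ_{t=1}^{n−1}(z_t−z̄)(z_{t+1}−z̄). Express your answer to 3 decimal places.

Mean z̄ = (46.9 + 42.5 + 47.2 + 48.2 + 44.8 + 38.6)/6 = 44.7000
Deviations: 2.2000, -2.2000, 2.5000, 3.5000, 0.1000, -6.1000
Σ_{t=1}^{5}(z_t−z̄)(z_{t+1}−z̄) = -1.8500
γ_1 = -1.8500 / 6 = -0.308

-0.308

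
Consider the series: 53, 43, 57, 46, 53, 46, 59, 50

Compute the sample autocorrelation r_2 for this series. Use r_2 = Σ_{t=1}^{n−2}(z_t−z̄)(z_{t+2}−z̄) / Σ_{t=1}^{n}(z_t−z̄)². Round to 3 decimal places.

Mean z̄ = (53 + 43 + 57 + 46 + 53 + 46 + 59 + 50)/8 = 50.8750
Σ(z_t−z̄)(z_{t+2}−z̄) = (13.0156) + (38.3906) + (13.0156) + (23.7656) + (17.2656) + (4.2656) = 109.7188
Denominator Σ(z_t−z̄)² = 222.8750
r_2 = 109.7188 / 222.8750 = 0.492

0.492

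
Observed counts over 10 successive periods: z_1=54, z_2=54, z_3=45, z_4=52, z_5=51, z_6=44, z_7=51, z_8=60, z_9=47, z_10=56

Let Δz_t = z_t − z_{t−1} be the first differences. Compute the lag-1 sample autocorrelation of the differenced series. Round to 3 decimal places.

-0.503

First differences Δz: 0, -9, 7, -1, -7, 7, 9, -13, 9
Mean of differences = 0.2222
Numerator Σ(Δz_t−Δz̄)(Δz_{t+1}−Δz̄) = -281.4938
Denominator Σ(Δz_t−Δz̄)² = 559.5556
r_1(Δz) = -281.4938 / 559.5556 = -0.503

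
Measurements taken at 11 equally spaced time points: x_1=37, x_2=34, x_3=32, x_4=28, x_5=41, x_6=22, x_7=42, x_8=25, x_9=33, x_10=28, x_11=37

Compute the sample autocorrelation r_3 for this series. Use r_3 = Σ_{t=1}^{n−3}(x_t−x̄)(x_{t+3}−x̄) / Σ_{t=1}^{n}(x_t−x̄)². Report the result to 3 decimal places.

Mean x̄ = (37 + 34 + 32 + 28 + 41 + 22 + 42 + 25 + 33 + 28 + 37)/11 = 32.6364
Numerator Σ_{t=1}^{8}(x_t−x̄)(x_{t+3}−x̄) = -189.9421
Denominator Σ(x_t−x̄)² = 412.5455
r_3 = -189.9421 / 412.5455 = -0.460

-0.460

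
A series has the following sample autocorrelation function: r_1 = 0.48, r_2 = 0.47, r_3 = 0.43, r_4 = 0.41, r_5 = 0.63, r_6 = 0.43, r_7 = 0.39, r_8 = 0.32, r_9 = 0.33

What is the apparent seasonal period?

The largest autocorrelation is r_5 = 0.63; the remaining lags stay at or below 0.48. The elevated value at lag 1 (0.48), dropping to 0.47 at lag 2, reflects decaying short-term dependence rather than seasonality.
The dominant spike at lag 5 indicates a seasonal period of 5.

5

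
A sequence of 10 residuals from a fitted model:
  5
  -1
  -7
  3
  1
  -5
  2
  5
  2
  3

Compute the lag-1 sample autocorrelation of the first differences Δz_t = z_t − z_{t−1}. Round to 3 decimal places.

-0.230

First differences Δz: -6, -6, 10, -2, -6, 7, 3, -3, 1
Mean of differences = -0.2222
Numerator Σ(Δz_t−Δz̄)(Δz_{t+1}−Δz̄) = -64.3827
Denominator Σ(Δz_t−Δz̄)² = 279.5556
r_1(Δz) = -64.3827 / 279.5556 = -0.230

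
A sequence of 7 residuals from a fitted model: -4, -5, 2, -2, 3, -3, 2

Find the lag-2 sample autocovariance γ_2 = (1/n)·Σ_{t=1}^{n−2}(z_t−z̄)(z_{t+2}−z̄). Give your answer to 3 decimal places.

Mean z̄ = (-4 − 5 + 2 − 2 + 3 − 3 + 2)/7 = -1.0000
Σ_{t=1}^{5}(z_t−z̄)(z_{t+2}−z̄) = 21.0000
γ_2 = 21.0000 / 7 = 3.000

3.000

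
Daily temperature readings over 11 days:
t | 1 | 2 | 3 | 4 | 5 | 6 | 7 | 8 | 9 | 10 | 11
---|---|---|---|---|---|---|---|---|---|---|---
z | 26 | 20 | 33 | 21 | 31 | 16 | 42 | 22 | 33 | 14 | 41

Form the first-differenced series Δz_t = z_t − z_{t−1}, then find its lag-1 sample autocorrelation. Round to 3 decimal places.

First differences Δz: -6, 13, -12, 10, -15, 26, -20, 11, -19, 27
Mean of differences = 1.5000
Numerator Σ(Δz_t−Δz̄)(Δz_{t+1}−Δz̄) = -2349.2500
Denominator Σ(Δz_t−Δz̄)² = 2938.5000
r_1(Δz) = -2349.2500 / 2938.5000 = -0.799

-0.799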